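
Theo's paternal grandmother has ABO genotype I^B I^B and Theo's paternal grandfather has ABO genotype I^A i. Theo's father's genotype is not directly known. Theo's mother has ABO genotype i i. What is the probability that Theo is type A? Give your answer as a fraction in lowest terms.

1/4

Theo's father's ABO genotype from I^B I^B × I^A i: 1/2 I^A I^B, 1/2 I^B i.
Crossing each possibility with the mother i i and summing P(type A): 1/2·1/2 + 1/2·0 = 1/4.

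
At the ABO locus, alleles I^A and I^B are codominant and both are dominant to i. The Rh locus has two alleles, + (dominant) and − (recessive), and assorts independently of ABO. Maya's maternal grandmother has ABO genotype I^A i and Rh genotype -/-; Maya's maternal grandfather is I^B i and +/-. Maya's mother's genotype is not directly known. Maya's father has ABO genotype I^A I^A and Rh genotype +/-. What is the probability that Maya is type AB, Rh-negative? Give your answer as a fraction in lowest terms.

Maya's mother's ABO genotype from I^A i × I^B i: 1/4 I^A I^B, 1/4 I^A i, 1/4 I^B i, 1/4 i i.
Crossing each possibility with the father I^A I^A and summing P(type AB): 1/4·1/2 + 1/4·0 + 1/4·1/2 + 1/4·0 = 1/4.
Similarly for Rh via the mother's Rh distribution: P(Rh-) = 3/8.
Independent loci: 1/4 × 3/8 = 3/32.

3/32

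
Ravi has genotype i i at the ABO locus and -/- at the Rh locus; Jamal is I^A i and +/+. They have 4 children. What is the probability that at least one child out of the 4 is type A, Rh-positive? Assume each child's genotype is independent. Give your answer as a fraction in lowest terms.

ABO cross i i × I^A i → 1/2 O, 1/2 A.
Rh cross -/- × +/+ → 1 Rh+; so P(type A, Rh-positive) = 1/2 × 1 = 1/2 per child.
P(none) = (1/2)^4 = 1/16; P(at least one) = 1 − 1/16 = 15/16.

15/16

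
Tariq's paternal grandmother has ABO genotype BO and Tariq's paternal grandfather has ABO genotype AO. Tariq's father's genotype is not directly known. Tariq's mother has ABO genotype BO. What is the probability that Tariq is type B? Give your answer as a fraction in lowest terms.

Tariq's father's ABO genotype from BO × AO: 1/4 AB, 1/4 AO, 1/4 BO, 1/4 OO.
Crossing each possibility with the mother BO and summing P(type B): 1/4·1/2 + 1/4·1/4 + 1/4·3/4 + 1/4·1/2 = 1/2.

1/2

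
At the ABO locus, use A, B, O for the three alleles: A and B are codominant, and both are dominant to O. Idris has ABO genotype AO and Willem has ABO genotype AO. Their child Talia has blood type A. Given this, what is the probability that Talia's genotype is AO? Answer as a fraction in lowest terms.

2/3

Cross AO × AO → 1/4 AA, 1/2 AO, 1/4 OO.
Type-A genotypes among offspring: AA (1/4), AO (1/2); total 3/4.
P(AO | type A) = (1/2) / (3/4) = 2/3.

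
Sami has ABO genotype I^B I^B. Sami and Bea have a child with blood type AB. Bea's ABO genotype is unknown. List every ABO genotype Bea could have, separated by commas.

For each candidate genotype of Bea, check whether crossing it with I^B I^B can produce every observed child phenotype.
  I^A I^A → possible child types {AB} ✓
  I^A I^B → possible child types {B, AB} ✓
  I^A i → possible child types {B, AB} ✓
  I^B I^B → possible child types {B} ✗
  I^B i → possible child types {B} ✗
  i i → possible child types {B} ✗

I^A I^A, I^A I^B, I^A i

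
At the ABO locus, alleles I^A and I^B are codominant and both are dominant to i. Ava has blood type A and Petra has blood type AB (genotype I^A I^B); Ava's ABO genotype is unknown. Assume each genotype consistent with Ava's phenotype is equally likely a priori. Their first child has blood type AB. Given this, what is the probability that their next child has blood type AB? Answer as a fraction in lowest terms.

Possible genotypes: Ava ∈ {I^A I^A, I^A i}; Petra ∈ {I^A I^B}.
Weight each parental genotype pair by prior × P(type-AB child):
  I^A I^A × I^A I^B: posterior weight 2/3; P(next child type AB) = 1/2.
  I^A i × I^A I^B: posterior weight 1/3; P(next child type AB) = 1/4.
Weighted sum = 5/12.

5/12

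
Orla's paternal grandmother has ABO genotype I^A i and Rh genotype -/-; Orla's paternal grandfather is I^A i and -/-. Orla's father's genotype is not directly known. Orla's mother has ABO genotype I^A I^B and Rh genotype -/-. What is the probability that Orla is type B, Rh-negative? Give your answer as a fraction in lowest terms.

1/4

Orla's father's ABO genotype from I^A i × I^A i: 1/4 I^A I^A, 1/2 I^A i, 1/4 i i.
Crossing each possibility with the mother I^A I^B and summing P(type B): 1/4·0 + 1/2·1/4 + 1/4·1/2 = 1/4.
Similarly for Rh via the father's Rh distribution: P(Rh-) = 1.
Independent loci: 1/4 × 1 = 1/4.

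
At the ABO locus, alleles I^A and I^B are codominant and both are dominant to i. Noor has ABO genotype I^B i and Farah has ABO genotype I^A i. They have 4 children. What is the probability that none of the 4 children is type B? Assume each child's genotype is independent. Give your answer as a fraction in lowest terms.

81/256

ABO cross I^B i × I^A i → 1/4 O, 1/4 A, 1/4 B, 1/4 AB.
So P(type B) = 1/4 per child.
P(not type B) = 3/4 for one child; (3/4)^4 = 81/256.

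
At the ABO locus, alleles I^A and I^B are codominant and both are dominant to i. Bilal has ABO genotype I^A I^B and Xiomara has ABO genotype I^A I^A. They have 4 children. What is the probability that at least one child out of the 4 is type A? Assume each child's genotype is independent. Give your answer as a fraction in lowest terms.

ABO cross I^A I^B × I^A I^A → 1/2 A, 1/2 AB.
So P(type A) = 1/2 per child.
P(none) = (1/2)^4 = 1/16; P(at least one) = 1 − 1/16 = 15/16.

15/16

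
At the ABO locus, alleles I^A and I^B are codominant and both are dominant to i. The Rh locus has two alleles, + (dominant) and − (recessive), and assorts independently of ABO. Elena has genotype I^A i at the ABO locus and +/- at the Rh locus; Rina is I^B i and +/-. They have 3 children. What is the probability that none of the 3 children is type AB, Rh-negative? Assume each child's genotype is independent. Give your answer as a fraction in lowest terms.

ABO cross I^A i × I^B i → 1/4 O, 1/4 A, 1/4 B, 1/4 AB.
Rh cross +/- × +/- → 3/4 Rh+, 1/4 Rh-; so P(type AB, Rh-negative) = 1/4 × 1/4 = 1/16 per child.
P(not type AB, Rh-negative) = 15/16 for one child; (15/16)^3 = 3375/4096.

3375/4096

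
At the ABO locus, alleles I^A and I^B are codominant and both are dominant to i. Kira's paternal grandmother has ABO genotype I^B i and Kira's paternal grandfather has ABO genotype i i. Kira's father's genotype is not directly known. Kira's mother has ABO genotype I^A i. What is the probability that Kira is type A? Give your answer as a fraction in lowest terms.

Kira's father's ABO genotype from I^B i × i i: 1/2 I^B i, 1/2 i i.
Crossing each possibility with the mother I^A i and summing P(type A): 1/2·1/4 + 1/2·1/2 = 3/8.

3/8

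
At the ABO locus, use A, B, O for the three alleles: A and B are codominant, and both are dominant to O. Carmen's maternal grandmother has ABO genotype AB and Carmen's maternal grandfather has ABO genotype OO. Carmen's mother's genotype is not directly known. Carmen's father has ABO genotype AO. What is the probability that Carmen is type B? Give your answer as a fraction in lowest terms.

Carmen's mother's ABO genotype from AB × OO: 1/2 AO, 1/2 BO.
Crossing each possibility with the father AO and summing P(type B): 1/2·0 + 1/2·1/4 = 1/8.

1/8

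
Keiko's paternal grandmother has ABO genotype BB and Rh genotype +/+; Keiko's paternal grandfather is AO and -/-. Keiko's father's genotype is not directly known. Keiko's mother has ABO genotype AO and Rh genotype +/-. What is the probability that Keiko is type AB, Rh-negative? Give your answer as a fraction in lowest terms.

Keiko's father's ABO genotype from BB × AO: 1/2 AB, 1/2 BO.
Crossing each possibility with the mother AO and summing P(type AB): 1/2·1/4 + 1/2·1/4 = 1/4.
Similarly for Rh via the father's Rh distribution: P(Rh-) = 1/4.
Independent loci: 1/4 × 1/4 = 1/16.

1/16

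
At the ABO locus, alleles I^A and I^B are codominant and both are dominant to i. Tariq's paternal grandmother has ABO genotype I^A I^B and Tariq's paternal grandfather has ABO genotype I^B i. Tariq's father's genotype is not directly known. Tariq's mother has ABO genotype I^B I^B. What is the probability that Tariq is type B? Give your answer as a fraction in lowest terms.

3/4

Tariq's father's ABO genotype from I^A I^B × I^B i: 1/4 I^A I^B, 1/4 I^A i, 1/4 I^B I^B, 1/4 I^B i.
Crossing each possibility with the mother I^B I^B and summing P(type B): 1/4·1/2 + 1/4·1/2 + 1/4·1 + 1/4·1 = 3/4.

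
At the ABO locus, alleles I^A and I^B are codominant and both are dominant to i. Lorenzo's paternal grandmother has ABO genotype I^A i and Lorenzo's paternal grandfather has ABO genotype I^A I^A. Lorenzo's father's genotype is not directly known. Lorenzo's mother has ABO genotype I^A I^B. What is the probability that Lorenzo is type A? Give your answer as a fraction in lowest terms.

Lorenzo's father's ABO genotype from I^A i × I^A I^A: 1/2 I^A I^A, 1/2 I^A i.
Crossing each possibility with the mother I^A I^B and summing P(type A): 1/2·1/2 + 1/2·1/2 = 1/2.

1/2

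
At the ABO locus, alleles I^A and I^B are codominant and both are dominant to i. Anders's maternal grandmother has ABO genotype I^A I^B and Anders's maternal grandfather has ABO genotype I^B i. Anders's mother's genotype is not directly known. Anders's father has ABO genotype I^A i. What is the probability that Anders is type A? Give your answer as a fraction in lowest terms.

3/8

Anders's mother's ABO genotype from I^A I^B × I^B i: 1/4 I^A I^B, 1/4 I^A i, 1/4 I^B I^B, 1/4 I^B i.
Crossing each possibility with the father I^A i and summing P(type A): 1/4·1/2 + 1/4·3/4 + 1/4·0 + 1/4·1/4 = 3/8.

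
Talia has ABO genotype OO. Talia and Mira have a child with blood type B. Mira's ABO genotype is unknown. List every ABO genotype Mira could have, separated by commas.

For each candidate genotype of Mira, check whether crossing it with OO can produce every observed child phenotype.
  AA → possible child types {A} ✗
  AB → possible child types {A, B} ✓
  AO → possible child types {O, A} ✗
  BB → possible child types {B} ✓
  BO → possible child types {O, B} ✓
  OO → possible child types {O} ✗

AB, BB, BO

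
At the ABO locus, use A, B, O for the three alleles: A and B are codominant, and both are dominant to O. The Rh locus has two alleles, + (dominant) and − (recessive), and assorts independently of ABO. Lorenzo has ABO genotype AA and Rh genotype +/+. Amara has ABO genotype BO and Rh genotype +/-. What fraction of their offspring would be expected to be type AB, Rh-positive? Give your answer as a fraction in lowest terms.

ABO cross AA × BO → offspring phenotypes: 1/2 A, 1/2 AB.
Rh cross +/+ × +/- → 1 Rh+.
Independent loci: P(type AB, Rh-positive) = 1/2 × 1 = 1/2.

1/2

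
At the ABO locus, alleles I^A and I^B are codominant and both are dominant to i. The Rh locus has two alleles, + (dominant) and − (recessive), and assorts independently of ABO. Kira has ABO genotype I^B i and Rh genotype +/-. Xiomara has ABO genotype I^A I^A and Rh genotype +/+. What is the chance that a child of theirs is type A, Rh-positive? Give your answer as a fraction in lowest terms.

ABO cross I^B i × I^A I^A → offspring phenotypes: 1/2 A, 1/2 AB.
Rh cross +/- × +/+ → 1 Rh+.
Independent loci: P(type A, Rh-positive) = 1/2 × 1 = 1/2.

1/2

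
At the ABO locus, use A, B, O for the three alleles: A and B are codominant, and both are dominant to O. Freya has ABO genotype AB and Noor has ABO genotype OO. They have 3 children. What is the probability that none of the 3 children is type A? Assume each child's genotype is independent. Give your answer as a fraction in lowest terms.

1/8

ABO cross AB × OO → 1/2 A, 1/2 B.
So P(type A) = 1/2 per child.
P(not type A) = 1/2 for one child; (1/2)^3 = 1/8.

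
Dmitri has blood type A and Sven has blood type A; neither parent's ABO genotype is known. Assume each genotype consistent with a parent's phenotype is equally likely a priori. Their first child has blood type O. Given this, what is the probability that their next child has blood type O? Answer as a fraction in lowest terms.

1/4

Possible genotypes: Dmitri ∈ {AA, AO}; Sven ∈ {AA, AO}.
Weight each parental genotype pair by prior × P(type-O child):
  AO × AO: posterior weight 1; P(next child type O) = 1/4.
Weighted sum = 1/4.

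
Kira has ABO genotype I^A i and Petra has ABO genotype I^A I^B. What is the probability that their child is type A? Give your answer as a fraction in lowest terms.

1/2

ABO cross I^A i × I^A I^B → offspring phenotypes: 1/2 A, 1/4 B, 1/4 AB.
So P(type A) = 1/2.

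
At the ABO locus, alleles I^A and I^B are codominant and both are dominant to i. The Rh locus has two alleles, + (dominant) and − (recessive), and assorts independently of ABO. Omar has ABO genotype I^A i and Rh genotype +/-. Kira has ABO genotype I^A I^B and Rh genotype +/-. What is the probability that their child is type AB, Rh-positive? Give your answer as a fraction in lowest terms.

3/16

ABO cross I^A i × I^A I^B → offspring phenotypes: 1/2 A, 1/4 B, 1/4 AB.
Rh cross +/- × +/- → 3/4 Rh+, 1/4 Rh-.
Independent loci: P(type AB, Rh-positive) = 1/4 × 3/4 = 3/16.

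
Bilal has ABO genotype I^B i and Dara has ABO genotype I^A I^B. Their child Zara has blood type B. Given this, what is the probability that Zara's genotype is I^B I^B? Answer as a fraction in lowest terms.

1/2

Cross I^B i × I^A I^B → 1/4 I^A I^B, 1/4 I^A i, 1/4 I^B I^B, 1/4 I^B i.
Type-B genotypes among offspring: I^B I^B (1/4), I^B i (1/4); total 1/2.
P(I^B I^B | type B) = (1/4) / (1/2) = 1/2.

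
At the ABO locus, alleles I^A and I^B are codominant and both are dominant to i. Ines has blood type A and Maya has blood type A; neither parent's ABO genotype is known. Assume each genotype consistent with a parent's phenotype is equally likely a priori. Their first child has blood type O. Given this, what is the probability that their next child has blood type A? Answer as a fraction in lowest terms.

Possible genotypes: Ines ∈ {I^A I^A, I^A i}; Maya ∈ {I^A I^A, I^A i}.
Weight each parental genotype pair by prior × P(type-O child):
  I^A i × I^A i: posterior weight 1; P(next child type A) = 3/4.
Weighted sum = 3/4.

3/4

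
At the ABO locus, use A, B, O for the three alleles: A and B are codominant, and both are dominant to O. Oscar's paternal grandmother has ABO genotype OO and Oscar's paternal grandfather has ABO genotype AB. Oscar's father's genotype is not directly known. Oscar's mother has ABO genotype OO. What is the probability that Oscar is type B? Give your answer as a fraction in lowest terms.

Oscar's father's ABO genotype from OO × AB: 1/2 AO, 1/2 BO.
Crossing each possibility with the mother OO and summing P(type B): 1/2·0 + 1/2·1/2 = 1/4.

1/4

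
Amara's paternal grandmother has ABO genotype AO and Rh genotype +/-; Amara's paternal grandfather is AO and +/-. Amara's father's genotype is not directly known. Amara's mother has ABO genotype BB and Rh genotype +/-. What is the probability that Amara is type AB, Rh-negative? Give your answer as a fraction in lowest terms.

Amara's father's ABO genotype from AO × AO: 1/4 AA, 1/2 AO, 1/4 OO.
Crossing each possibility with the mother BB and summing P(type AB): 1/4·1 + 1/2·1/2 + 1/4·0 = 1/2.
Similarly for Rh via the father's Rh distribution: P(Rh-) = 1/4.
Independent loci: 1/2 × 1/4 = 1/8.

1/8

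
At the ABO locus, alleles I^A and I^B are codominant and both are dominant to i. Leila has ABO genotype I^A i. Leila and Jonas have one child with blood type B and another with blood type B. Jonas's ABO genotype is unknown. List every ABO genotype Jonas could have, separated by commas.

For each candidate genotype of Jonas, check whether crossing it with I^A i can produce every observed child phenotype.
  I^A I^A → possible child types {A} ✗
  I^A I^B → possible child types {A, B, AB} ✓
  I^A i → possible child types {O, A} ✗
  I^B I^B → possible child types {B, AB} ✓
  I^B i → possible child types {O, A, B, AB} ✓
  i i → possible child types {O, A} ✗

I^A I^B, I^B I^B, I^B i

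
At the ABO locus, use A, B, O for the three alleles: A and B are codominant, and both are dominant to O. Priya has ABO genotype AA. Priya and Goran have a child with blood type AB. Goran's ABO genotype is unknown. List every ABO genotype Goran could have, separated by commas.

For each candidate genotype of Goran, check whether crossing it with AA can produce every observed child phenotype.
  AA → possible child types {A} ✗
  AB → possible child types {A, AB} ✓
  AO → possible child types {A} ✗
  BB → possible child types {AB} ✓
  BO → possible child types {A, AB} ✓
  OO → possible child types {A} ✗

AB, BB, BO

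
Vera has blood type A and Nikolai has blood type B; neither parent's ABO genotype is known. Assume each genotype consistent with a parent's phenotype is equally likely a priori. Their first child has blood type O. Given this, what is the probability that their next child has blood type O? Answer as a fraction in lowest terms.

Possible genotypes: Vera ∈ {I^A I^A, I^A i}; Nikolai ∈ {I^B I^B, I^B i}.
Weight each parental genotype pair by prior × P(type-O child):
  I^A i × I^B i: posterior weight 1; P(next child type O) = 1/4.
Weighted sum = 1/4.

1/4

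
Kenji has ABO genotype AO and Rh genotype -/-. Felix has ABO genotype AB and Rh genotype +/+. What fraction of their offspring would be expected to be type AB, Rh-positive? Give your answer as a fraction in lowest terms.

1/4

ABO cross AO × AB → offspring phenotypes: 1/2 A, 1/4 B, 1/4 AB.
Rh cross -/- × +/+ → 1 Rh+.
Independent loci: P(type AB, Rh-positive) = 1/4 × 1 = 1/4.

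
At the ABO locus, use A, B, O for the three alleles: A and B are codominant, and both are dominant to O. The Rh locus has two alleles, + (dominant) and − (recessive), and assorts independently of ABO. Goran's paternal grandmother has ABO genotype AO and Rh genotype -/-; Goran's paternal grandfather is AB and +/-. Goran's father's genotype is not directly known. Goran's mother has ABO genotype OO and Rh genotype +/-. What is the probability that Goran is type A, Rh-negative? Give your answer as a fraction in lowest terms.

Goran's father's ABO genotype from AO × AB: 1/4 AA, 1/4 AB, 1/4 AO, 1/4 BO.
Crossing each possibility with the mother OO and summing P(type A): 1/4·1 + 1/4·1/2 + 1/4·1/2 + 1/4·0 = 1/2.
Similarly for Rh via the father's Rh distribution: P(Rh-) = 3/8.
Independent loci: 1/2 × 3/8 = 3/16.

3/16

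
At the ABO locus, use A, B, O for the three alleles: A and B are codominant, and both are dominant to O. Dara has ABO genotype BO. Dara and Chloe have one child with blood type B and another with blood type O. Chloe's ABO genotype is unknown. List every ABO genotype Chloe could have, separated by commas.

For each candidate genotype of Chloe, check whether crossing it with BO can produce every observed child phenotype.
  AA → possible child types {A, AB} ✗
  AB → possible child types {A, B, AB} ✗
  AO → possible child types {O, A, B, AB} ✓
  BB → possible child types {B} ✗
  BO → possible child types {O, B} ✓
  OO → possible child types {O, B} ✓

AO, BO, OO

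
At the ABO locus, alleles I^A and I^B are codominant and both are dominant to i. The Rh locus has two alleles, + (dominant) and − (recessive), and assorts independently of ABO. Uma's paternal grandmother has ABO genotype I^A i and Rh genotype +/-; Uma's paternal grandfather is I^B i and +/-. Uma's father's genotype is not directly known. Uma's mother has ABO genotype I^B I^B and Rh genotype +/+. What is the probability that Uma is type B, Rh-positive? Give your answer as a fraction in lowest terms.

3/4

Uma's father's ABO genotype from I^A i × I^B i: 1/4 I^A I^B, 1/4 I^A i, 1/4 I^B i, 1/4 i i.
Crossing each possibility with the mother I^B I^B and summing P(type B): 1/4·1/2 + 1/4·1/2 + 1/4·1 + 1/4·1 = 3/4.
Similarly for Rh via the father's Rh distribution: P(Rh+) = 1.
Independent loci: 3/4 × 1 = 3/4.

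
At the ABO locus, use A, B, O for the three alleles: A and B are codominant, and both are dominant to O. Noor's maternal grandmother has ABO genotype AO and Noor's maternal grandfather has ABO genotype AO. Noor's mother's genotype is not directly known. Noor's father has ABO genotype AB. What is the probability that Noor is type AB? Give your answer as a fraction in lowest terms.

1/4

Noor's mother's ABO genotype from AO × AO: 1/4 AA, 1/2 AO, 1/4 OO.
Crossing each possibility with the father AB and summing P(type AB): 1/4·1/2 + 1/2·1/4 + 1/4·0 = 1/4.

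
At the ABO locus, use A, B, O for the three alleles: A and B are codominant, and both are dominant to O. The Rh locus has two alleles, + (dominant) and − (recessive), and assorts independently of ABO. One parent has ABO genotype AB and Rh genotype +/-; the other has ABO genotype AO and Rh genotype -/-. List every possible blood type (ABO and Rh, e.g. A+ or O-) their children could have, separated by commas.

Gametes from AB × AO give offspring ABO genotypes AA, AB, AO, BO, i.e. phenotypes A, B, AB.
Rh cross +/- × -/- → phenotypes Rh+, Rh-.
Combining independently: A+, A-, B+, B-, AB+, AB-.

A+, A-, B+, B-, AB+, AB-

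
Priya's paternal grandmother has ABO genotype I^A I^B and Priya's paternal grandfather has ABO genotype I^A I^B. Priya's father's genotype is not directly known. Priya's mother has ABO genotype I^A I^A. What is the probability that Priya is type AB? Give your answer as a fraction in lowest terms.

Priya's father's ABO genotype from I^A I^B × I^A I^B: 1/4 I^A I^A, 1/2 I^A I^B, 1/4 I^B I^B.
Crossing each possibility with the mother I^A I^A and summing P(type AB): 1/4·0 + 1/2·1/2 + 1/4·1 = 1/2.

1/2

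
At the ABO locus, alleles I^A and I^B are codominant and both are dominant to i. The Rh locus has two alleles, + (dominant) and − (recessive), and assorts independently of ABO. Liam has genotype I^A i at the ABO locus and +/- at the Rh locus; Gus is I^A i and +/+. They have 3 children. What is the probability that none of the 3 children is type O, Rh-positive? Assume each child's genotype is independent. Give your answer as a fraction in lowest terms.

ABO cross I^A i × I^A i → 1/4 O, 3/4 A.
Rh cross +/- × +/+ → 1 Rh+; so P(type O, Rh-positive) = 1/4 × 1 = 1/4 per child.
P(not type O, Rh-positive) = 3/4 for one child; (3/4)^3 = 27/64.

27/64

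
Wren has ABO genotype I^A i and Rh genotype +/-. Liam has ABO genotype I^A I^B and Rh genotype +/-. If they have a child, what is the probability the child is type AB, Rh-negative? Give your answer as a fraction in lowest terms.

ABO cross I^A i × I^A I^B → offspring phenotypes: 1/2 A, 1/4 B, 1/4 AB.
Rh cross +/- × +/- → 3/4 Rh+, 1/4 Rh-.
Independent loci: P(type AB, Rh-negative) = 1/4 × 1/4 = 1/16.

1/16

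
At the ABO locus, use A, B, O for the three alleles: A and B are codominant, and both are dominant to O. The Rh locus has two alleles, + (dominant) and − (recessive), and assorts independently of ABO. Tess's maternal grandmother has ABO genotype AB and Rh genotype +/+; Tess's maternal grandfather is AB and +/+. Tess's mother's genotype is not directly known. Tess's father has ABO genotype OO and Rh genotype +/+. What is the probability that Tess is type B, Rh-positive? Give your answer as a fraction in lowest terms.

1/2

Tess's mother's ABO genotype from AB × AB: 1/4 AA, 1/2 AB, 1/4 BB.
Crossing each possibility with the father OO and summing P(type B): 1/4·0 + 1/2·1/2 + 1/4·1 = 1/2.
Similarly for Rh via the mother's Rh distribution: P(Rh+) = 1.
Independent loci: 1/2 × 1 = 1/2.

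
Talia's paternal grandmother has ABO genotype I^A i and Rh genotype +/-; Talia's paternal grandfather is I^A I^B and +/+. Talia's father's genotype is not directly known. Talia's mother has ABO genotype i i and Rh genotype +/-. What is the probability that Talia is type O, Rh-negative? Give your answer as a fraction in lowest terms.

1/32

Talia's father's ABO genotype from I^A i × I^A I^B: 1/4 I^A I^A, 1/4 I^A I^B, 1/4 I^A i, 1/4 I^B i.
Crossing each possibility with the mother i i and summing P(type O): 1/4·0 + 1/4·0 + 1/4·1/2 + 1/4·1/2 = 1/4.
Similarly for Rh via the father's Rh distribution: P(Rh-) = 1/8.
Independent loci: 1/4 × 1/8 = 1/32.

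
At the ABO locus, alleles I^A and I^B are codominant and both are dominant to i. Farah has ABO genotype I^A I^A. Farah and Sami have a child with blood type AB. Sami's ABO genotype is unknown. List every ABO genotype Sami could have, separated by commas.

For each candidate genotype of Sami, check whether crossing it with I^A I^A can produce every observed child phenotype.
  I^A I^A → possible child types {A} ✗
  I^A I^B → possible child types {A, AB} ✓
  I^A i → possible child types {A} ✗
  I^B I^B → possible child types {AB} ✓
  I^B i → possible child types {A, AB} ✓
  i i → possible child types {A} ✗

I^A I^B, I^B I^B, I^B i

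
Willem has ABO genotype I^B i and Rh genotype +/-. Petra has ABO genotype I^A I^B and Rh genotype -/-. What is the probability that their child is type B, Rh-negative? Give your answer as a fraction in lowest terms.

1/4

ABO cross I^B i × I^A I^B → offspring phenotypes: 1/4 A, 1/2 B, 1/4 AB.
Rh cross +/- × -/- → 1/2 Rh+, 1/2 Rh-.
Independent loci: P(type B, Rh-negative) = 1/2 × 1/2 = 1/4.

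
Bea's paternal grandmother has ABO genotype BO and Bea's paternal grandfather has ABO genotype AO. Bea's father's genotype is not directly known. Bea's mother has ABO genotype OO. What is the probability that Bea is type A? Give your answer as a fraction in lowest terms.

Bea's father's ABO genotype from BO × AO: 1/4 AB, 1/4 AO, 1/4 BO, 1/4 OO.
Crossing each possibility with the mother OO and summing P(type A): 1/4·1/2 + 1/4·1/2 + 1/4·0 + 1/4·0 = 1/4.

1/4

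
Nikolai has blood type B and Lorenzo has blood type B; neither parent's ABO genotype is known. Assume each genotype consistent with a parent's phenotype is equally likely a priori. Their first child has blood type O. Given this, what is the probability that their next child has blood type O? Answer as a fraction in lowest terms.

1/4

Possible genotypes: Nikolai ∈ {I^B I^B, I^B i}; Lorenzo ∈ {I^B I^B, I^B i}.
Weight each parental genotype pair by prior × P(type-O child):
  I^B i × I^B i: posterior weight 1; P(next child type O) = 1/4.
Weighted sum = 1/4.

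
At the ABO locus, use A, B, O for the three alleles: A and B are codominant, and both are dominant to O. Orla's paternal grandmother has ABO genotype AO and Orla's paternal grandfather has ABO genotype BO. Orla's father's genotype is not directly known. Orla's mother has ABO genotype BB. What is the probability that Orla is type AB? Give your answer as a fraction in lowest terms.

1/4

Orla's father's ABO genotype from AO × BO: 1/4 AB, 1/4 AO, 1/4 BO, 1/4 OO.
Crossing each possibility with the mother BB and summing P(type AB): 1/4·1/2 + 1/4·1/2 + 1/4·0 + 1/4·0 = 1/4.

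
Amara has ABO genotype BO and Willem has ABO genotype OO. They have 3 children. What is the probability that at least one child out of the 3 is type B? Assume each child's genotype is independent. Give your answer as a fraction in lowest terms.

7/8

ABO cross BO × OO → 1/2 O, 1/2 B.
So P(type B) = 1/2 per child.
P(none) = (1/2)^3 = 1/8; P(at least one) = 1 − 1/8 = 7/8.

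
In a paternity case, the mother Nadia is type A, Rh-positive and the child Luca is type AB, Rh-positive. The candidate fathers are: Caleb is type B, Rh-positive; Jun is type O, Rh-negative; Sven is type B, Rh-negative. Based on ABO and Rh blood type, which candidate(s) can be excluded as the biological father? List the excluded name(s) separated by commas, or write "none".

Jun

A candidate is excluded only if no genotype consistent with his phenotype could produce a type AB, Rh-positive child with a type A, Rh-positive mother.
Jun (type O, Rh-): no genotype consistent with that phenotype can produce a type-AB Rh+ child with a type-A mother.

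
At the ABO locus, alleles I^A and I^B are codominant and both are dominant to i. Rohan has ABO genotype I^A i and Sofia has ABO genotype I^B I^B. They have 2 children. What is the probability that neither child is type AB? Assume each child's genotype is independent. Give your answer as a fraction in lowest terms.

1/4

ABO cross I^A i × I^B I^B → 1/2 B, 1/2 AB.
So P(type AB) = 1/2 per child.
P(not type AB) = 1/2 for one child; (1/2)^2 = 1/4.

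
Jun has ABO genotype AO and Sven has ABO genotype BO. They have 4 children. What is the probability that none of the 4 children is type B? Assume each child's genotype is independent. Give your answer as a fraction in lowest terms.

81/256

ABO cross AO × BO → 1/4 O, 1/4 A, 1/4 B, 1/4 AB.
So P(type B) = 1/4 per child.
P(not type B) = 3/4 for one child; (3/4)^4 = 81/256.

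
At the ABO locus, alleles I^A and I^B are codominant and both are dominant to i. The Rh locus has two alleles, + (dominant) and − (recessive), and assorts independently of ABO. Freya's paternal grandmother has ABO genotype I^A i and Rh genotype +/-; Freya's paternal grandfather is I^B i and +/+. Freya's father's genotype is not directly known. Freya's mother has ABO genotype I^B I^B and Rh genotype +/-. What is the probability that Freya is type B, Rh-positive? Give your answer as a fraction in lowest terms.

21/32

Freya's father's ABO genotype from I^A i × I^B i: 1/4 I^A I^B, 1/4 I^A i, 1/4 I^B i, 1/4 i i.
Crossing each possibility with the mother I^B I^B and summing P(type B): 1/4·1/2 + 1/4·1/2 + 1/4·1 + 1/4·1 = 3/4.
Similarly for Rh via the father's Rh distribution: P(Rh+) = 7/8.
Independent loci: 3/4 × 7/8 = 21/32.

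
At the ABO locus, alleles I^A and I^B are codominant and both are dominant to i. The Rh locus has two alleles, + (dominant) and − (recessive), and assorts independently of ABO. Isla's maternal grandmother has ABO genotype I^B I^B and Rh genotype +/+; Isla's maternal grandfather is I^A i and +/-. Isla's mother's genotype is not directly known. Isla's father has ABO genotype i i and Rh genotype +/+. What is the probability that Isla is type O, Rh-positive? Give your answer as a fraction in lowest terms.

Isla's mother's ABO genotype from I^B I^B × I^A i: 1/2 I^A I^B, 1/2 I^B i.
Crossing each possibility with the father i i and summing P(type O): 1/2·0 + 1/2·1/2 = 1/4.
Similarly for Rh via the mother's Rh distribution: P(Rh+) = 1.
Independent loci: 1/4 × 1 = 1/4.

1/4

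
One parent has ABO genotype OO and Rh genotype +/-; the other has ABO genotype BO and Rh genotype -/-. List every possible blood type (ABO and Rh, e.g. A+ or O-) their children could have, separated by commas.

O+, O-, B+, B-

Gametes from OO × BO give offspring ABO genotypes BO, OO, i.e. phenotypes O, B.
Rh cross +/- × -/- → phenotypes Rh+, Rh-.
Combining independently: O+, O-, B+, B-.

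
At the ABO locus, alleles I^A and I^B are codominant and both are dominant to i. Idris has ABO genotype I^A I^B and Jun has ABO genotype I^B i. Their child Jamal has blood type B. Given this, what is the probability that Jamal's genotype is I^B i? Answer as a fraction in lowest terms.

1/2

Cross I^A I^B × I^B i → 1/4 I^A I^B, 1/4 I^A i, 1/4 I^B I^B, 1/4 I^B i.
Type-B genotypes among offspring: I^B I^B (1/4), I^B i (1/4); total 1/2.
P(I^B i | type B) = (1/4) / (1/2) = 1/2.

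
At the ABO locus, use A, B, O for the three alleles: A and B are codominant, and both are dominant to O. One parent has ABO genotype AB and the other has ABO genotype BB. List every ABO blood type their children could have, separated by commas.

B, AB

Gametes from AB × BB give offspring ABO genotypes AB, BB, i.e. phenotypes B, AB.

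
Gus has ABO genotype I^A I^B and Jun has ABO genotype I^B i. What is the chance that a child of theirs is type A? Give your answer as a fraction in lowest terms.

1/4

ABO cross I^A I^B × I^B i → offspring phenotypes: 1/4 A, 1/2 B, 1/4 AB.
So P(type A) = 1/4.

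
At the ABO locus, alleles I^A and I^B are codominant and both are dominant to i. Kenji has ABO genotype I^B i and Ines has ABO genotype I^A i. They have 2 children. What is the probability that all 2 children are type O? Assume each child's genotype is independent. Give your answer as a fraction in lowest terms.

ABO cross I^B i × I^A i → 1/4 O, 1/4 A, 1/4 B, 1/4 AB.
So P(type O) = 1/4 per child.
All 2 independent: (1/4)^2 = 1/16.

1/16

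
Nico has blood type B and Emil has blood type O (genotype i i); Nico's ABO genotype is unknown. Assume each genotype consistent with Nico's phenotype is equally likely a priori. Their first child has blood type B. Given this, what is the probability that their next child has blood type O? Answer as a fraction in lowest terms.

1/6

Possible genotypes: Nico ∈ {I^B I^B, I^B i}; Emil ∈ {i i}.
Weight each parental genotype pair by prior × P(type-B child):
  I^B I^B × i i: posterior weight 2/3; P(next child type O) = 0.
  I^B i × i i: posterior weight 1/3; P(next child type O) = 1/2.
Weighted sum = 1/6.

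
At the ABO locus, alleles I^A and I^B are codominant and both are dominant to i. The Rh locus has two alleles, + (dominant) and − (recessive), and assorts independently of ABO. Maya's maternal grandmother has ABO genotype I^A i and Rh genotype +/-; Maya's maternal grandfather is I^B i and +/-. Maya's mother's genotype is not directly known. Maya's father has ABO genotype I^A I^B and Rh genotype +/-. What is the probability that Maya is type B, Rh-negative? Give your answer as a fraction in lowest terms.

3/32

Maya's mother's ABO genotype from I^A i × I^B i: 1/4 I^A I^B, 1/4 I^A i, 1/4 I^B i, 1/4 i i.
Crossing each possibility with the father I^A I^B and summing P(type B): 1/4·1/4 + 1/4·1/4 + 1/4·1/2 + 1/4·1/2 = 3/8.
Similarly for Rh via the mother's Rh distribution: P(Rh-) = 1/4.
Independent loci: 3/8 × 1/4 = 3/32.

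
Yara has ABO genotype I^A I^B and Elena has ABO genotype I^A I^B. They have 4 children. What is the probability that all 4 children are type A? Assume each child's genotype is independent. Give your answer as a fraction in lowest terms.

ABO cross I^A I^B × I^A I^B → 1/4 A, 1/4 B, 1/2 AB.
So P(type A) = 1/4 per child.
All 4 independent: (1/4)^4 = 1/256.

1/256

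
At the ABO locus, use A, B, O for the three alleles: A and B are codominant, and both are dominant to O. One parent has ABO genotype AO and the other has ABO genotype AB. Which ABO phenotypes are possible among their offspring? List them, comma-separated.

A, B, AB

Gametes from AO × AB give offspring ABO genotypes AA, AB, AO, BO, i.e. phenotypes A, B, AB.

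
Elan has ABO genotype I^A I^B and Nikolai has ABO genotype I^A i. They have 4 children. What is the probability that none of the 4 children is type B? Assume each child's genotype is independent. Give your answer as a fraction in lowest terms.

ABO cross I^A I^B × I^A i → 1/2 A, 1/4 B, 1/4 AB.
So P(type B) = 1/4 per child.
P(not type B) = 3/4 for one child; (3/4)^4 = 81/256.

81/256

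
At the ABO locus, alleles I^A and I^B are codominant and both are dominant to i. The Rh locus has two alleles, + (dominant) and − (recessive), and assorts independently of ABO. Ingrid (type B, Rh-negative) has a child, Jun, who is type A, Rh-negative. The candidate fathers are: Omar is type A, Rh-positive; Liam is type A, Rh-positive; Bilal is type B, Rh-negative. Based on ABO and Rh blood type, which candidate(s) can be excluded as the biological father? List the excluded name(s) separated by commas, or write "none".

A candidate is excluded only if no genotype consistent with his phenotype could produce a type A, Rh-negative child with a type B, Rh-negative mother.
Bilal (type B, Rh-): no genotype consistent with that phenotype can produce a type-A Rh- child with a type-B mother.

Bilal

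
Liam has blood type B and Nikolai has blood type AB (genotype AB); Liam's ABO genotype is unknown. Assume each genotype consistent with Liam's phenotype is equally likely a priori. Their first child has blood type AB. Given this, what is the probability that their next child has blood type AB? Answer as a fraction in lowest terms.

Possible genotypes: Liam ∈ {BB, BO}; Nikolai ∈ {AB}.
Weight each parental genotype pair by prior × P(type-AB child):
  BB × AB: posterior weight 2/3; P(next child type AB) = 1/2.
  BO × AB: posterior weight 1/3; P(next child type AB) = 1/4.
Weighted sum = 5/12.

5/12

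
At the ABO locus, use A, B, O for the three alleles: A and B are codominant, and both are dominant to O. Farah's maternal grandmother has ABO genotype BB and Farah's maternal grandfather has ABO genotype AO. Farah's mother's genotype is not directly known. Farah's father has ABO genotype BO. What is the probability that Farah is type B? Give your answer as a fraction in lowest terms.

Farah's mother's ABO genotype from BB × AO: 1/2 AB, 1/2 BO.
Crossing each possibility with the father BO and summing P(type B): 1/2·1/2 + 1/2·3/4 = 5/8.

5/8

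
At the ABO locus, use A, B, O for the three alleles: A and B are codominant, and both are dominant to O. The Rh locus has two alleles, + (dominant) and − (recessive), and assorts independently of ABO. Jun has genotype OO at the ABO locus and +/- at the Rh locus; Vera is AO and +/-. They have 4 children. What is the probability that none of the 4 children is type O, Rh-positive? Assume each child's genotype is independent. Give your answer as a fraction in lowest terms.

625/4096

ABO cross OO × AO → 1/2 O, 1/2 A.
Rh cross +/- × +/- → 3/4 Rh+, 1/4 Rh-; so P(type O, Rh-positive) = 1/2 × 3/4 = 3/8 per child.
P(not type O, Rh-positive) = 5/8 for one child; (5/8)^4 = 625/4096.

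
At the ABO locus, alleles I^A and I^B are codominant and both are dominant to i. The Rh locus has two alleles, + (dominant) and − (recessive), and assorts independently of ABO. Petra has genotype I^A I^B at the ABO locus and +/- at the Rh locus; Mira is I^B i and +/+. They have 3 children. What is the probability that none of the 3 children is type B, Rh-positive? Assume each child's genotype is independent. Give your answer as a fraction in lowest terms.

ABO cross I^A I^B × I^B i → 1/4 A, 1/2 B, 1/4 AB.
Rh cross +/- × +/+ → 1 Rh+; so P(type B, Rh-positive) = 1/2 × 1 = 1/2 per child.
P(not type B, Rh-positive) = 1/2 for one child; (1/2)^3 = 1/8.

1/8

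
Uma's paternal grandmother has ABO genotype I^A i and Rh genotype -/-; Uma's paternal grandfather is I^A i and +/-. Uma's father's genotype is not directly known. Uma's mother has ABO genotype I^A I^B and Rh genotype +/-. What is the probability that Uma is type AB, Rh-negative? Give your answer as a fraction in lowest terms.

3/32

Uma's father's ABO genotype from I^A i × I^A i: 1/4 I^A I^A, 1/2 I^A i, 1/4 i i.
Crossing each possibility with the mother I^A I^B and summing P(type AB): 1/4·1/2 + 1/2·1/4 + 1/4·0 = 1/4.
Similarly for Rh via the father's Rh distribution: P(Rh-) = 3/8.
Independent loci: 1/4 × 3/8 = 3/32.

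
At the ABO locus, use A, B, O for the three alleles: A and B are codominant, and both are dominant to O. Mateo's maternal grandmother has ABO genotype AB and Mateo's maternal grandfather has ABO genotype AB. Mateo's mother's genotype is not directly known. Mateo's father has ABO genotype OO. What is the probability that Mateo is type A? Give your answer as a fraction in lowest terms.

1/2

Mateo's mother's ABO genotype from AB × AB: 1/4 AA, 1/2 AB, 1/4 BB.
Crossing each possibility with the father OO and summing P(type A): 1/4·1 + 1/2·1/2 + 1/4·0 = 1/2.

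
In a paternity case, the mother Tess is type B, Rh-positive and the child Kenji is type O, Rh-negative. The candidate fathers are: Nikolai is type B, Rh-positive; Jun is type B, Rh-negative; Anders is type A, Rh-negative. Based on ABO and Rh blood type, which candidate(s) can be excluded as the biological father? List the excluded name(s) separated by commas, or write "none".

none

A candidate is excluded only if no genotype consistent with his phenotype could produce a type O, Rh-negative child with a type B, Rh-positive mother.
Every candidate has at least one consistent genotype combination, so none can be excluded.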